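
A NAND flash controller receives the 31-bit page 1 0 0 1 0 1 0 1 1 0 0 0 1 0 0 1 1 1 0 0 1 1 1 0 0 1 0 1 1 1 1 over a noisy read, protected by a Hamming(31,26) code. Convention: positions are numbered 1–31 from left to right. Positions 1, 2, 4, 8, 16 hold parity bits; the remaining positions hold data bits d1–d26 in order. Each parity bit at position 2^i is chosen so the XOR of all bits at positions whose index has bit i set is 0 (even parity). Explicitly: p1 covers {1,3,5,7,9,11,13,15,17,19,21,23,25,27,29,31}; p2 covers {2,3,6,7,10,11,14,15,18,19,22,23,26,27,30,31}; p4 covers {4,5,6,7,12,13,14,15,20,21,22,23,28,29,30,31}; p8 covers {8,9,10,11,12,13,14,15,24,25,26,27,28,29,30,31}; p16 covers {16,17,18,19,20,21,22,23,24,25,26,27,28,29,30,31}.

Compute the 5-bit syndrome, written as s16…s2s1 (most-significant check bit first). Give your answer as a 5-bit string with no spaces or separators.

10010

s1 (pos 1,3,5,7,9,11,13,15,17,19,21,23,25,27,29,31): 1⊕0⊕0⊕0⊕1⊕0⊕1⊕0⊕1⊕0⊕1⊕1⊕0⊕0⊕1⊕1 = 0
s2 (pos 2,3,6,7,10,11,14,15,18,19,22,23,26,27,30,31): 0⊕0⊕1⊕0⊕0⊕0⊕0⊕0⊕1⊕0⊕1⊕1⊕1⊕0⊕1⊕1 = 1
s4 (pos 4,5,6,7,12,13,14,15,20,21,22,23,28,29,30,31): 1⊕0⊕1⊕0⊕0⊕1⊕0⊕0⊕0⊕1⊕1⊕1⊕1⊕1⊕1⊕1 = 0
s8 (pos 8,9,10,11,12,13,14,15,24,25,26,27,28,29,30,31): 1⊕1⊕0⊕0⊕0⊕1⊕0⊕0⊕0⊕0⊕1⊕0⊕1⊕1⊕1⊕1 = 0
s16 (pos 16,17,18,19,20,21,22,23,24,25,26,27,28,29,30,31): 1⊕1⊕1⊕0⊕0⊕1⊕1⊕1⊕0⊕0⊕1⊕0⊕1⊕1⊕1⊕1 = 1
Syndrome s16…s1 = 10010 → error at position 18.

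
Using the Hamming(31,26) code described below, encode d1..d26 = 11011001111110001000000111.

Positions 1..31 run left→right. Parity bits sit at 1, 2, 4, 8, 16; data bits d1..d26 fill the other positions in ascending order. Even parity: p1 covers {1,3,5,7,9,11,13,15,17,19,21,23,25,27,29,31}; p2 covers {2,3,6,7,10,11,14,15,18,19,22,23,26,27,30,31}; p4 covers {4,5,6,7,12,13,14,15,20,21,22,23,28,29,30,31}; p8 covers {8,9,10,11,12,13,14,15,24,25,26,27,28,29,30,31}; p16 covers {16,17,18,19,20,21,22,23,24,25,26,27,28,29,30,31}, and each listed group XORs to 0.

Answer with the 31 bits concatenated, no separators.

1010101010011110110001000000111

Place data at non-parity positions: p1 p2 1 p4 1 0 1 p8 1 0 0 1 1 1 1 p16 1 1 0 0 0 1 0 0 0 0 0 0 1 1 1
p1 (pos 1,3,5,7,9,11,13,15,17,19,21,23,25,27,29,31): XOR of data positions = 1⊕1⊕1⊕1⊕0⊕1⊕1⊕1⊕0⊕0⊕0⊕0⊕0⊕1⊕1 = 1
p2 (pos 2,3,6,7,10,11,14,15,18,19,22,23,26,27,30,31): XOR of data positions = 1⊕0⊕1⊕0⊕0⊕1⊕1⊕1⊕0⊕1⊕0⊕0⊕0⊕1⊕1 = 0
p4 (pos 4,5,6,7,12,13,14,15,20,21,22,23,28,29,30,31): XOR of data positions = 1⊕0⊕1⊕1⊕1⊕1⊕1⊕0⊕0⊕1⊕0⊕0⊕1⊕1⊕1 = 0
p8 (pos 8,9,10,11,12,13,14,15,24,25,26,27,28,29,30,31): XOR of data positions = 1⊕0⊕0⊕1⊕1⊕1⊕1⊕0⊕0⊕0⊕0⊕0⊕1⊕1⊕1 = 0
p16 (pos 16,17,18,19,20,21,22,23,24,25,26,27,28,29,30,31): XOR of data positions = 1⊕1⊕0⊕0⊕0⊕1⊕0⊕0⊕0⊕0⊕0⊕0⊕1⊕1⊕1 = 0
Codeword: 1010101010011110110001000000111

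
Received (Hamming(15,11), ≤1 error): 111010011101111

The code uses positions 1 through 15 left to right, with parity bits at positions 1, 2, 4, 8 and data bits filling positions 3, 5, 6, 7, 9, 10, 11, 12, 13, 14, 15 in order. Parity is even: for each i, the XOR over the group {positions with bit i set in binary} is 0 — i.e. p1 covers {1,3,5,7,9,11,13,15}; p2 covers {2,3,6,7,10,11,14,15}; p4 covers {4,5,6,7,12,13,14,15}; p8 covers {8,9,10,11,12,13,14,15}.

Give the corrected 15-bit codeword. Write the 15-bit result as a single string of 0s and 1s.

s1 (pos 1,3,5,7,9,11,13,15): 1⊕1⊕1⊕0⊕1⊕0⊕1⊕1 = 0
s2 (pos 2,3,6,7,10,11,14,15): 1⊕1⊕0⊕0⊕1⊕0⊕1⊕1 = 1
s4 (pos 4,5,6,7,12,13,14,15): 0⊕1⊕0⊕0⊕1⊕1⊕1⊕1 = 1
s8 (pos 8,9,10,11,12,13,14,15): 1⊕1⊕1⊕0⊕1⊕1⊕1⊕1 = 1
Syndrome s8…s1 = 1110 → error at position 14.
Flip position 14: 111010011101111 → 111010011101101

111010011101101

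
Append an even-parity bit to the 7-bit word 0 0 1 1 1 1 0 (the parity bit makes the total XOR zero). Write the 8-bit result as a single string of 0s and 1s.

00111100

XOR of the 7 data bits: 0⊕0⊕1⊕1⊕1⊕1⊕0 = 0
Parity bit = 0 (so all 8 bits XOR to 0).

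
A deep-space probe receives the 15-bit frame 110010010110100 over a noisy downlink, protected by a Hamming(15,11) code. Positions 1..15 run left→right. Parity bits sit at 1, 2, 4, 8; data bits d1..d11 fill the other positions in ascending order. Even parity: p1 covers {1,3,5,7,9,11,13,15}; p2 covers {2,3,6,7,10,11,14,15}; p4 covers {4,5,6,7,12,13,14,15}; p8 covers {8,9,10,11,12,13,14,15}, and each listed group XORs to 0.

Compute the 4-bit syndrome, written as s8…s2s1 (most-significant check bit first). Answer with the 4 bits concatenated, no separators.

s1 (pos 1,3,5,7,9,11,13,15): 1⊕0⊕1⊕0⊕0⊕1⊕1⊕0 = 0
s2 (pos 2,3,6,7,10,11,14,15): 1⊕0⊕0⊕0⊕1⊕1⊕0⊕0 = 1
s4 (pos 4,5,6,7,12,13,14,15): 0⊕1⊕0⊕0⊕0⊕1⊕0⊕0 = 0
s8 (pos 8,9,10,11,12,13,14,15): 1⊕0⊕1⊕1⊕0⊕1⊕0⊕0 = 0
Syndrome s8…s1 = 0010 → error at position 2.

0010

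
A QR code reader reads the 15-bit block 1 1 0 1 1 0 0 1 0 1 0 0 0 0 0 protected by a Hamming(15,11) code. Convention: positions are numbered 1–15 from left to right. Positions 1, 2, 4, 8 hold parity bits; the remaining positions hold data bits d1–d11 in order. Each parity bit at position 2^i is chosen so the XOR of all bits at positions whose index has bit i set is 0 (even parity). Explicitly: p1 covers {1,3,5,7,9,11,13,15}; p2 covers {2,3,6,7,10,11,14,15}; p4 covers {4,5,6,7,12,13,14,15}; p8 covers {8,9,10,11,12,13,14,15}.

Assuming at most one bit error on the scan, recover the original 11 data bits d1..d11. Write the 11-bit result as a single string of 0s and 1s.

01000100000

s1 (pos 1,3,5,7,9,11,13,15): 1⊕0⊕1⊕0⊕0⊕0⊕0⊕0 = 0
s2 (pos 2,3,6,7,10,11,14,15): 1⊕0⊕0⊕0⊕1⊕0⊕0⊕0 = 0
s4 (pos 4,5,6,7,12,13,14,15): 1⊕1⊕0⊕0⊕0⊕0⊕0⊕0 = 0
s8 (pos 8,9,10,11,12,13,14,15): 1⊕0⊕1⊕0⊕0⊕0⊕0⊕0 = 0
Syndrome s8…s1 = 0000 → no error.
Read data bits from positions 3,5,6,7,9,10,11,12,13,14,15: 01000100000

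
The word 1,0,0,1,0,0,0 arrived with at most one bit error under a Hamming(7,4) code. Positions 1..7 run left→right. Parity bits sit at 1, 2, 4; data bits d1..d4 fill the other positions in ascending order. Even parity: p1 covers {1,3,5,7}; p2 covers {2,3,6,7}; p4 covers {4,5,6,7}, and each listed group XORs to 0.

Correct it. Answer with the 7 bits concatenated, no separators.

1001100

s1 (pos 1,3,5,7): 1⊕0⊕0⊕0 = 1
s2 (pos 2,3,6,7): 0⊕0⊕0⊕0 = 0
s4 (pos 4,5,6,7): 1⊕0⊕0⊕0 = 1
Syndrome s4…s1 = 101 → error at position 5.
Flip position 5: 1001000 → 1001100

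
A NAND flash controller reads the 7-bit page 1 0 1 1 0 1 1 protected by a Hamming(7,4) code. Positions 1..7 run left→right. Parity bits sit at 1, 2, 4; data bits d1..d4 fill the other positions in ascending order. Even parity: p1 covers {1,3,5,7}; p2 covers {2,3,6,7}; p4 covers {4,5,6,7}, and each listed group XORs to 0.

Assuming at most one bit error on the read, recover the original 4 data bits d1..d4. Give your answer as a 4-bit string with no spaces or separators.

s1 (pos 1,3,5,7): 1⊕1⊕0⊕1 = 1
s2 (pos 2,3,6,7): 0⊕1⊕1⊕1 = 1
s4 (pos 4,5,6,7): 1⊕0⊕1⊕1 = 1
Syndrome s4…s1 = 111 → error at position 7.
Flip position 7: 1011011 → 1011010
Read data bits from positions 3,5,6,7: 1010

1010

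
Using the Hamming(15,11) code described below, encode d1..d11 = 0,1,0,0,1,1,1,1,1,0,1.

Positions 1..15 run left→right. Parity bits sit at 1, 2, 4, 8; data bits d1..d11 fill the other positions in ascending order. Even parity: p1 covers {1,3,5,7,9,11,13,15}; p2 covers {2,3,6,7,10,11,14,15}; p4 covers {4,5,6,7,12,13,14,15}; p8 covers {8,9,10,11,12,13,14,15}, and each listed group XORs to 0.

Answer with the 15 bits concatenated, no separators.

Place data at non-parity positions: p1 p2 0 p4 1 0 0 p8 1 1 1 1 1 0 1
p1 (pos 1,3,5,7,9,11,13,15): XOR of data positions = 0⊕1⊕0⊕1⊕1⊕1⊕1 = 1
p2 (pos 2,3,6,7,10,11,14,15): XOR of data positions = 0⊕0⊕0⊕1⊕1⊕0⊕1 = 1
p4 (pos 4,5,6,7,12,13,14,15): XOR of data positions = 1⊕0⊕0⊕1⊕1⊕0⊕1 = 0
p8 (pos 8,9,10,11,12,13,14,15): XOR of data positions = 1⊕1⊕1⊕1⊕1⊕0⊕1 = 0
Codeword: 110010001111101

110010001111101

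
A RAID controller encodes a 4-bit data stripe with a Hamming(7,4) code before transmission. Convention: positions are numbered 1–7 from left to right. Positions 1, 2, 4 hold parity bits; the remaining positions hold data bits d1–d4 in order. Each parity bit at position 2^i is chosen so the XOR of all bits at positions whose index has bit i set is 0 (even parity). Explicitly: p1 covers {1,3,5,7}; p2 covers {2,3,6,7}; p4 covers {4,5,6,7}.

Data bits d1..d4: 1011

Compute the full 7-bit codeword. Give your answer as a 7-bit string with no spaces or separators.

Place data at non-parity positions: p1 p2 1 p4 0 1 1
p1 (pos 1,3,5,7): XOR of data positions = 1⊕0⊕1 = 0
p2 (pos 2,3,6,7): XOR of data positions = 1⊕1⊕1 = 1
p4 (pos 4,5,6,7): XOR of data positions = 0⊕1⊕1 = 0
Codeword: 0110011

0110011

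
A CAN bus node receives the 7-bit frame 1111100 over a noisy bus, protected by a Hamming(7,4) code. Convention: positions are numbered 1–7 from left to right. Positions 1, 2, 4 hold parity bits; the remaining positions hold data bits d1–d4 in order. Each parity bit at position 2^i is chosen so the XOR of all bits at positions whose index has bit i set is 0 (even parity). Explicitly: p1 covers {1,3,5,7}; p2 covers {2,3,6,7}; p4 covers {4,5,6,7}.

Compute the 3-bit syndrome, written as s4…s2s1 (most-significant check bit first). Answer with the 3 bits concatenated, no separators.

001

s1 (pos 1,3,5,7): 1⊕1⊕1⊕0 = 1
s2 (pos 2,3,6,7): 1⊕1⊕0⊕0 = 0
s4 (pos 4,5,6,7): 1⊕1⊕0⊕0 = 0
Syndrome s4…s1 = 001 → error at position 1.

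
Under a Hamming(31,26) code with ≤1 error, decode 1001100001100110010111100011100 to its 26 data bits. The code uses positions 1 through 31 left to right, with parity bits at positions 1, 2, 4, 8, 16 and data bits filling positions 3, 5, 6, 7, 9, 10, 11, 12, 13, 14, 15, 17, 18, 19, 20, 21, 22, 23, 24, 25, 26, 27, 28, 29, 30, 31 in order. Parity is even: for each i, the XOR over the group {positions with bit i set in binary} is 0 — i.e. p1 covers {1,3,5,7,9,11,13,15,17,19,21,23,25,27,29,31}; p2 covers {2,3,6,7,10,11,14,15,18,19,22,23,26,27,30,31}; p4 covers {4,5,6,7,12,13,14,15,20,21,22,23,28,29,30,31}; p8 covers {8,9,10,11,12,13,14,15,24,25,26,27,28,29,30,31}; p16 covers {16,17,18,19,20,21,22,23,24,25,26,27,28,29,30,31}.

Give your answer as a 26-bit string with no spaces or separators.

s1 (pos 1,3,5,7,9,11,13,15,17,19,21,23,25,27,29,31): 1⊕0⊕1⊕0⊕0⊕1⊕0⊕1⊕0⊕0⊕1⊕1⊕0⊕1⊕1⊕0 = 0
s2 (pos 2,3,6,7,10,11,14,15,18,19,22,23,26,27,30,31): 0⊕0⊕0⊕0⊕1⊕1⊕1⊕1⊕1⊕0⊕1⊕1⊕0⊕1⊕0⊕0 = 0
s4 (pos 4,5,6,7,12,13,14,15,20,21,22,23,28,29,30,31): 1⊕1⊕0⊕0⊕0⊕0⊕1⊕1⊕1⊕1⊕1⊕1⊕1⊕1⊕0⊕0 = 0
s8 (pos 8,9,10,11,12,13,14,15,24,25,26,27,28,29,30,31): 0⊕0⊕1⊕1⊕0⊕0⊕1⊕1⊕0⊕0⊕0⊕1⊕1⊕1⊕0⊕0 = 1
s16 (pos 16,17,18,19,20,21,22,23,24,25,26,27,28,29,30,31): 0⊕0⊕1⊕0⊕1⊕1⊕1⊕1⊕0⊕0⊕0⊕1⊕1⊕1⊕0⊕0 = 0
Syndrome s16…s1 = 01000 → error at position 8.
Flip position 8: 1001100001100110010111100011100 → 1001100101100110010111100011100
Read data bits from positions 3,5,6,7,9,10,11,12,13,14,15,17,18,19,20,21,22,23,24,25,26,27,28,29,30,31: 01000110011010111100011100

01000110011010111100011100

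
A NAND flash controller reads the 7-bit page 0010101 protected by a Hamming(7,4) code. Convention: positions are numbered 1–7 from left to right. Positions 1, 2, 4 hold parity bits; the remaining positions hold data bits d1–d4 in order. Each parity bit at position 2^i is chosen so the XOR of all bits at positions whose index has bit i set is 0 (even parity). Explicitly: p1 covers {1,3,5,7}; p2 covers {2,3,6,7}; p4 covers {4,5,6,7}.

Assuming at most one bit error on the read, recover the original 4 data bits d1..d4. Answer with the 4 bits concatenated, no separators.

s1 (pos 1,3,5,7): 0⊕1⊕1⊕1 = 1
s2 (pos 2,3,6,7): 0⊕1⊕0⊕1 = 0
s4 (pos 4,5,6,7): 0⊕1⊕0⊕1 = 0
Syndrome s4…s1 = 001 → error at position 1.
Flip position 1: 0010101 → 1010101
Read data bits from positions 3,5,6,7: 1101

1101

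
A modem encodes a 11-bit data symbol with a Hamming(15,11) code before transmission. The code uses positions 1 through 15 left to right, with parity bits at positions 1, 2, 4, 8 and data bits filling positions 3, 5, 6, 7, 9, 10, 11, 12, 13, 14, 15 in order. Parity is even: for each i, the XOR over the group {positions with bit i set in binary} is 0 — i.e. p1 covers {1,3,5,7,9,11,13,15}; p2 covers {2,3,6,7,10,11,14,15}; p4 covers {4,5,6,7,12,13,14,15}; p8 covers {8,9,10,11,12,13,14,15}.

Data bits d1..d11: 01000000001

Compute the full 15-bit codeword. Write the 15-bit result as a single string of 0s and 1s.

Place data at non-parity positions: p1 p2 0 p4 1 0 0 p8 0 0 0 0 0 0 1
p1 (pos 1,3,5,7,9,11,13,15): XOR of data positions = 0⊕1⊕0⊕0⊕0⊕0⊕1 = 0
p2 (pos 2,3,6,7,10,11,14,15): XOR of data positions = 0⊕0⊕0⊕0⊕0⊕0⊕1 = 1
p4 (pos 4,5,6,7,12,13,14,15): XOR of data positions = 1⊕0⊕0⊕0⊕0⊕0⊕1 = 0
p8 (pos 8,9,10,11,12,13,14,15): XOR of data positions = 0⊕0⊕0⊕0⊕0⊕0⊕1 = 1
Codeword: 010010010000001

010010010000001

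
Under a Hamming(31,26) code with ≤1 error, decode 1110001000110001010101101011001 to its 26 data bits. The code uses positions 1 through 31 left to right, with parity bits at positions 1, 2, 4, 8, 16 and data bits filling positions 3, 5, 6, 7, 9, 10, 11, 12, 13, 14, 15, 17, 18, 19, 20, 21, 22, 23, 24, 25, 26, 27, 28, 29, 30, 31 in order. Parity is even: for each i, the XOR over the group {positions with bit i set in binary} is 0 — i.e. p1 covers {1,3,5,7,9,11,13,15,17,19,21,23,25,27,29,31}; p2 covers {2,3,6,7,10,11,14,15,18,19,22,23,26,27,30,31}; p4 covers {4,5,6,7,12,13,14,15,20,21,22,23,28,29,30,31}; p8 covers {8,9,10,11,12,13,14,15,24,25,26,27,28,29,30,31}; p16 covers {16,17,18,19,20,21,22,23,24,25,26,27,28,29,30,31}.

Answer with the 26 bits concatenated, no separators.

s1 (pos 1,3,5,7,9,11,13,15,17,19,21,23,25,27,29,31): 1⊕1⊕0⊕1⊕0⊕1⊕0⊕0⊕0⊕0⊕0⊕1⊕1⊕1⊕0⊕1 = 0
s2 (pos 2,3,6,7,10,11,14,15,18,19,22,23,26,27,30,31): 1⊕1⊕0⊕1⊕0⊕1⊕0⊕0⊕1⊕0⊕1⊕1⊕0⊕1⊕0⊕1 = 1
s4 (pos 4,5,6,7,12,13,14,15,20,21,22,23,28,29,30,31): 0⊕0⊕0⊕1⊕1⊕0⊕0⊕0⊕1⊕0⊕1⊕1⊕1⊕0⊕0⊕1 = 1
s8 (pos 8,9,10,11,12,13,14,15,24,25,26,27,28,29,30,31): 0⊕0⊕0⊕1⊕1⊕0⊕0⊕0⊕0⊕1⊕0⊕1⊕1⊕0⊕0⊕1 = 0
s16 (pos 16,17,18,19,20,21,22,23,24,25,26,27,28,29,30,31): 1⊕0⊕1⊕0⊕1⊕0⊕1⊕1⊕0⊕1⊕0⊕1⊕1⊕0⊕0⊕1 = 1
Syndrome s16…s1 = 10110 → error at position 22.
Flip position 22: 1110001000110001010101101011001 → 1110001000110001010100101011001
Read data bits from positions 3,5,6,7,9,10,11,12,13,14,15,17,18,19,20,21,22,23,24,25,26,27,28,29,30,31: 10010011000010100101011001

10010011000010100101011001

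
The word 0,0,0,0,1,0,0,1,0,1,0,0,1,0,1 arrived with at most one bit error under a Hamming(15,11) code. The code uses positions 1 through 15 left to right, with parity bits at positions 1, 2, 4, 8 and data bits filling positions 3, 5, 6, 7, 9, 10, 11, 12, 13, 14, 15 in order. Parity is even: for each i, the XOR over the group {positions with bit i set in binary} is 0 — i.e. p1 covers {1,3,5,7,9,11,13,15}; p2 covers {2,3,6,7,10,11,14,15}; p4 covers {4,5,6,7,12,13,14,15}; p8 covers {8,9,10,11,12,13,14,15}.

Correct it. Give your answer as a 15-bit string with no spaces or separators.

000000010100101

s1 (pos 1,3,5,7,9,11,13,15): 0⊕0⊕1⊕0⊕0⊕0⊕1⊕1 = 1
s2 (pos 2,3,6,7,10,11,14,15): 0⊕0⊕0⊕0⊕1⊕0⊕0⊕1 = 0
s4 (pos 4,5,6,7,12,13,14,15): 0⊕1⊕0⊕0⊕0⊕1⊕0⊕1 = 1
s8 (pos 8,9,10,11,12,13,14,15): 1⊕0⊕1⊕0⊕0⊕1⊕0⊕1 = 0
Syndrome s8…s1 = 0101 → error at position 5.
Flip position 5: 000010010100101 → 000000010100101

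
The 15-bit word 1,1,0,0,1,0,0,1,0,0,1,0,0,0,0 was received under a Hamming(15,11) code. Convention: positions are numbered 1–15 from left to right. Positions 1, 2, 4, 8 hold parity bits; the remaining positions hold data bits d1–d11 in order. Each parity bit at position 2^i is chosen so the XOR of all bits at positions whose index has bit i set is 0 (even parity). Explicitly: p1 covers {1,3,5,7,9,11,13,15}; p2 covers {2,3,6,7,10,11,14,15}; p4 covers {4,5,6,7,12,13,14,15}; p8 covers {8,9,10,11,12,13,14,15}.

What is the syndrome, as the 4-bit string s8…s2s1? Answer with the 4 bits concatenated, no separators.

0101

s1 (pos 1,3,5,7,9,11,13,15): 1⊕0⊕1⊕0⊕0⊕1⊕0⊕0 = 1
s2 (pos 2,3,6,7,10,11,14,15): 1⊕0⊕0⊕0⊕0⊕1⊕0⊕0 = 0
s4 (pos 4,5,6,7,12,13,14,15): 0⊕1⊕0⊕0⊕0⊕0⊕0⊕0 = 1
s8 (pos 8,9,10,11,12,13,14,15): 1⊕0⊕0⊕1⊕0⊕0⊕0⊕0 = 0
Syndrome s8…s1 = 0101 → error at position 5.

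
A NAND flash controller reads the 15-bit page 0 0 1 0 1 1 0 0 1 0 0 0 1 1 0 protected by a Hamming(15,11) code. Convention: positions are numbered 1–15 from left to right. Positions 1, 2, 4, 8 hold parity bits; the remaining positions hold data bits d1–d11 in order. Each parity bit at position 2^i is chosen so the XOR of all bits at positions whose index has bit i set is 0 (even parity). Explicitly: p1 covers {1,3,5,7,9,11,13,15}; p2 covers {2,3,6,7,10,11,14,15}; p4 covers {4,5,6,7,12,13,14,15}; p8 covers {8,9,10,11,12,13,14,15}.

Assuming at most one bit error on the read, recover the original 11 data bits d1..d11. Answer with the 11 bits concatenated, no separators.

11101100110

s1 (pos 1,3,5,7,9,11,13,15): 0⊕1⊕1⊕0⊕1⊕0⊕1⊕0 = 0
s2 (pos 2,3,6,7,10,11,14,15): 0⊕1⊕1⊕0⊕0⊕0⊕1⊕0 = 1
s4 (pos 4,5,6,7,12,13,14,15): 0⊕1⊕1⊕0⊕0⊕1⊕1⊕0 = 0
s8 (pos 8,9,10,11,12,13,14,15): 0⊕1⊕0⊕0⊕0⊕1⊕1⊕0 = 1
Syndrome s8…s1 = 1010 → error at position 10.
Flip position 10: 001011001000110 → 001011001100110
Read data bits from positions 3,5,6,7,9,10,11,12,13,14,15: 11101100110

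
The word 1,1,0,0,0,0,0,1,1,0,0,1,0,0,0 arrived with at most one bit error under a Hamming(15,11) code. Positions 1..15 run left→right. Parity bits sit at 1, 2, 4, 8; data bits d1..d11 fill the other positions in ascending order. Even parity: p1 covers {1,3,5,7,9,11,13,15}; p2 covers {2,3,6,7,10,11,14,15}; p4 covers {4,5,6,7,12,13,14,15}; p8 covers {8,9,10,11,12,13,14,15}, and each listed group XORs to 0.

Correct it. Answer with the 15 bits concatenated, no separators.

s1 (pos 1,3,5,7,9,11,13,15): 1⊕0⊕0⊕0⊕1⊕0⊕0⊕0 = 0
s2 (pos 2,3,6,7,10,11,14,15): 1⊕0⊕0⊕0⊕0⊕0⊕0⊕0 = 1
s4 (pos 4,5,6,7,12,13,14,15): 0⊕0⊕0⊕0⊕1⊕0⊕0⊕0 = 1
s8 (pos 8,9,10,11,12,13,14,15): 1⊕1⊕0⊕0⊕1⊕0⊕0⊕0 = 1
Syndrome s8…s1 = 1110 → error at position 14.
Flip position 14: 110000011001000 → 110000011001010

110000011001010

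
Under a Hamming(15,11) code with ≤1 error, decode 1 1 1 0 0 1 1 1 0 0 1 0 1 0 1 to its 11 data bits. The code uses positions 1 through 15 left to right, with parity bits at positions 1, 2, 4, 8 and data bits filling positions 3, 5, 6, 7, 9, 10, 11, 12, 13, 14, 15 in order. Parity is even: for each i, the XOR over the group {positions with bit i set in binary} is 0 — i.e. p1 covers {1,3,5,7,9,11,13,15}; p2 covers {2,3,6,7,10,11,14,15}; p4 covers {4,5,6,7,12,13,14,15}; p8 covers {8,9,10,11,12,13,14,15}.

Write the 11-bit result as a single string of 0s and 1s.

10110010101

s1 (pos 1,3,5,7,9,11,13,15): 1⊕1⊕0⊕1⊕0⊕1⊕1⊕1 = 0
s2 (pos 2,3,6,7,10,11,14,15): 1⊕1⊕1⊕1⊕0⊕1⊕0⊕1 = 0
s4 (pos 4,5,6,7,12,13,14,15): 0⊕0⊕1⊕1⊕0⊕1⊕0⊕1 = 0
s8 (pos 8,9,10,11,12,13,14,15): 1⊕0⊕0⊕1⊕0⊕1⊕0⊕1 = 0
Syndrome s8…s1 = 0000 → no error.
Read data bits from positions 3,5,6,7,9,10,11,12,13,14,15: 10110010101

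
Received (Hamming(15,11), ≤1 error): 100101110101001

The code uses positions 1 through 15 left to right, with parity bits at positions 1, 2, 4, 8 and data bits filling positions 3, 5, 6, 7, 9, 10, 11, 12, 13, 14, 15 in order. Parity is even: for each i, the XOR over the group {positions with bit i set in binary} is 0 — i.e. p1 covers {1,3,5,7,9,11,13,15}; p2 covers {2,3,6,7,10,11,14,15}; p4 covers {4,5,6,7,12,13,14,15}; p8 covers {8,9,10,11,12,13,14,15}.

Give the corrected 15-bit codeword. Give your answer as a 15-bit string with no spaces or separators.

100111110101001

s1 (pos 1,3,5,7,9,11,13,15): 1⊕0⊕0⊕1⊕0⊕0⊕0⊕1 = 1
s2 (pos 2,3,6,7,10,11,14,15): 0⊕0⊕1⊕1⊕1⊕0⊕0⊕1 = 0
s4 (pos 4,5,6,7,12,13,14,15): 1⊕0⊕1⊕1⊕1⊕0⊕0⊕1 = 1
s8 (pos 8,9,10,11,12,13,14,15): 1⊕0⊕1⊕0⊕1⊕0⊕0⊕1 = 0
Syndrome s8…s1 = 0101 → error at position 5.
Flip position 5: 100101110101001 → 100111110101001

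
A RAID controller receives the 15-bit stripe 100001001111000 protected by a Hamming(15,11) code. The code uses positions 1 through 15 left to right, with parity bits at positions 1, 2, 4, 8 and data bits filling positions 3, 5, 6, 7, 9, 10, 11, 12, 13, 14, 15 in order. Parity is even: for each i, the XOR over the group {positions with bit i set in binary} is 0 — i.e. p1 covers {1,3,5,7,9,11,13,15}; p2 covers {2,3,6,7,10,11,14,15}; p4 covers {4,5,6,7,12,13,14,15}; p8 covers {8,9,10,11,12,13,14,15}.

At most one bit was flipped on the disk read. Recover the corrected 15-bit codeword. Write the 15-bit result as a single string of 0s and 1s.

101001001111000

s1 (pos 1,3,5,7,9,11,13,15): 1⊕0⊕0⊕0⊕1⊕1⊕0⊕0 = 1
s2 (pos 2,3,6,7,10,11,14,15): 0⊕0⊕1⊕0⊕1⊕1⊕0⊕0 = 1
s4 (pos 4,5,6,7,12,13,14,15): 0⊕0⊕1⊕0⊕1⊕0⊕0⊕0 = 0
s8 (pos 8,9,10,11,12,13,14,15): 0⊕1⊕1⊕1⊕1⊕0⊕0⊕0 = 0
Syndrome s8…s1 = 0011 → error at position 3.
Flip position 3: 100001001111000 → 101001001111000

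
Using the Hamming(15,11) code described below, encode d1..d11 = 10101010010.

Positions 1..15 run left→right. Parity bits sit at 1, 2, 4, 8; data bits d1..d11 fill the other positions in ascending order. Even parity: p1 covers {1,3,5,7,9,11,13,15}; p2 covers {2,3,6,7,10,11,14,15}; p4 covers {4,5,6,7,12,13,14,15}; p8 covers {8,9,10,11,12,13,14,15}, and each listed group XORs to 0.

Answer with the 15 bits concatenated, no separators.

101001011010010

Place data at non-parity positions: p1 p2 1 p4 0 1 0 p8 1 0 1 0 0 1 0
p1 (pos 1,3,5,7,9,11,13,15): XOR of data positions = 1⊕0⊕0⊕1⊕1⊕0⊕0 = 1
p2 (pos 2,3,6,7,10,11,14,15): XOR of data positions = 1⊕1⊕0⊕0⊕1⊕1⊕0 = 0
p4 (pos 4,5,6,7,12,13,14,15): XOR of data positions = 0⊕1⊕0⊕0⊕0⊕1⊕0 = 0
p8 (pos 8,9,10,11,12,13,14,15): XOR of data positions = 1⊕0⊕1⊕0⊕0⊕1⊕0 = 1
Codeword: 101001011010010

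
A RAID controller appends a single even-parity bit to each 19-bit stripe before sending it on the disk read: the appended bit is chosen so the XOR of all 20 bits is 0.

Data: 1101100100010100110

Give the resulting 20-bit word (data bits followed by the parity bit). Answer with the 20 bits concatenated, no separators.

XOR of the 19 data bits: 1⊕1⊕0⊕1⊕1⊕0⊕0⊕1⊕0⊕0⊕0⊕1⊕0⊕1⊕0⊕0⊕1⊕1⊕0 = 1
Parity bit = 1 (so all 20 bits XOR to 0).

11011001000101001101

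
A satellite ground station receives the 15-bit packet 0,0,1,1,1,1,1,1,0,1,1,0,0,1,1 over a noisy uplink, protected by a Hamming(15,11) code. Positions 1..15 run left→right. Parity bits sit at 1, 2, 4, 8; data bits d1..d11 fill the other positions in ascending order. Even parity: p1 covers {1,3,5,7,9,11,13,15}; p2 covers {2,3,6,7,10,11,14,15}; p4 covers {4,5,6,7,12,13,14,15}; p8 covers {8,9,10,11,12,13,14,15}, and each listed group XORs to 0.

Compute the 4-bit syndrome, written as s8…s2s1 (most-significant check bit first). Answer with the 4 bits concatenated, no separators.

s1 (pos 1,3,5,7,9,11,13,15): 0⊕1⊕1⊕1⊕0⊕1⊕0⊕1 = 1
s2 (pos 2,3,6,7,10,11,14,15): 0⊕1⊕1⊕1⊕1⊕1⊕1⊕1 = 1
s4 (pos 4,5,6,7,12,13,14,15): 1⊕1⊕1⊕1⊕0⊕0⊕1⊕1 = 0
s8 (pos 8,9,10,11,12,13,14,15): 1⊕0⊕1⊕1⊕0⊕0⊕1⊕1 = 1
Syndrome s8…s1 = 1011 → error at position 11.

1011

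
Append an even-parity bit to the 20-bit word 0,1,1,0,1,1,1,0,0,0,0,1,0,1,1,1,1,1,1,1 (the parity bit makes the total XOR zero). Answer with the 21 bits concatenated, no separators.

XOR of the 20 data bits: 0⊕1⊕1⊕0⊕1⊕1⊕1⊕0⊕0⊕0⊕0⊕1⊕0⊕1⊕1⊕1⊕1⊕1⊕1⊕1 = 1
Parity bit = 1 (so all 21 bits XOR to 0).

011011100001011111111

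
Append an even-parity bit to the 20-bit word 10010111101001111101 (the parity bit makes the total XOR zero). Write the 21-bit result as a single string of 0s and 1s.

XOR of the 20 data bits: 1⊕0⊕0⊕1⊕0⊕1⊕1⊕1⊕1⊕0⊕1⊕0⊕0⊕1⊕1⊕1⊕1⊕1⊕0⊕1 = 1
Parity bit = 1 (so all 21 bits XOR to 0).

100101111010011111011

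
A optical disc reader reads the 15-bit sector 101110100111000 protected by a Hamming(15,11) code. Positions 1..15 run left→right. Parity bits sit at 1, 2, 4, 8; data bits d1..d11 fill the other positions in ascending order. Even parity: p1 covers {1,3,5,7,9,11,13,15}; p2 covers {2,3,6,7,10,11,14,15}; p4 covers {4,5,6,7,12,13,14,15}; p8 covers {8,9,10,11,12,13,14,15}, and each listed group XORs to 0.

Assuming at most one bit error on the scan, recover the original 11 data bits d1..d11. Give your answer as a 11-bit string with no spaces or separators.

s1 (pos 1,3,5,7,9,11,13,15): 1⊕1⊕1⊕1⊕0⊕1⊕0⊕0 = 1
s2 (pos 2,3,6,7,10,11,14,15): 0⊕1⊕0⊕1⊕1⊕1⊕0⊕0 = 0
s4 (pos 4,5,6,7,12,13,14,15): 1⊕1⊕0⊕1⊕1⊕0⊕0⊕0 = 0
s8 (pos 8,9,10,11,12,13,14,15): 0⊕0⊕1⊕1⊕1⊕0⊕0⊕0 = 1
Syndrome s8…s1 = 1001 → error at position 9.
Flip position 9: 101110100111000 → 101110101111000
Read data bits from positions 3,5,6,7,9,10,11,12,13,14,15: 11011111000

11011111000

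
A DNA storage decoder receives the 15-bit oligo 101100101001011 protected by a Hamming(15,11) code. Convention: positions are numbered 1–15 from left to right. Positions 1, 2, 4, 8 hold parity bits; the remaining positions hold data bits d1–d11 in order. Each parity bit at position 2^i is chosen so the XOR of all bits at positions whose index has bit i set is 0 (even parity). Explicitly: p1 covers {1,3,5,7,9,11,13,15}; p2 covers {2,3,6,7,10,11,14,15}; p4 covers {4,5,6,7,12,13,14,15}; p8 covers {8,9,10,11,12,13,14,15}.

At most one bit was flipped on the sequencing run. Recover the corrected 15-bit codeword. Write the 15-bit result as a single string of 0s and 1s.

101110101001011

s1 (pos 1,3,5,7,9,11,13,15): 1⊕1⊕0⊕1⊕1⊕0⊕0⊕1 = 1
s2 (pos 2,3,6,7,10,11,14,15): 0⊕1⊕0⊕1⊕0⊕0⊕1⊕1 = 0
s4 (pos 4,5,6,7,12,13,14,15): 1⊕0⊕0⊕1⊕1⊕0⊕1⊕1 = 1
s8 (pos 8,9,10,11,12,13,14,15): 0⊕1⊕0⊕0⊕1⊕0⊕1⊕1 = 0
Syndrome s8…s1 = 0101 → error at position 5.
Flip position 5: 101100101001011 → 101110101001011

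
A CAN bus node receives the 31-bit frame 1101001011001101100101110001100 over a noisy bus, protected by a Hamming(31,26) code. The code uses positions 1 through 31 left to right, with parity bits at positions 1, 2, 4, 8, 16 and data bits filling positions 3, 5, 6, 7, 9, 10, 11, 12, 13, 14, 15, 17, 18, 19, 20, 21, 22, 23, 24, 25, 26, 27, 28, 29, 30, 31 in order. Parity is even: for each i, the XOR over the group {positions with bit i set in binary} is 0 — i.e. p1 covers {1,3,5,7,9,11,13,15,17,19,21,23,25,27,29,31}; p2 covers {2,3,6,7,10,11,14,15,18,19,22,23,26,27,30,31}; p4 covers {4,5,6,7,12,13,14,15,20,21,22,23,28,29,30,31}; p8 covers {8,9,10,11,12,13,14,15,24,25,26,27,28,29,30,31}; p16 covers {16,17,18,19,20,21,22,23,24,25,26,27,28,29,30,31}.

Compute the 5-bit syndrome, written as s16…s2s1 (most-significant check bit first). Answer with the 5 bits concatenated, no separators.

01101

s1 (pos 1,3,5,7,9,11,13,15,17,19,21,23,25,27,29,31): 1⊕0⊕0⊕1⊕1⊕0⊕1⊕0⊕1⊕0⊕0⊕1⊕0⊕0⊕1⊕0 = 1
s2 (pos 2,3,6,7,10,11,14,15,18,19,22,23,26,27,30,31): 1⊕0⊕0⊕1⊕1⊕0⊕1⊕0⊕0⊕0⊕1⊕1⊕0⊕0⊕0⊕0 = 0
s4 (pos 4,5,6,7,12,13,14,15,20,21,22,23,28,29,30,31): 1⊕0⊕0⊕1⊕0⊕1⊕1⊕0⊕1⊕0⊕1⊕1⊕1⊕1⊕0⊕0 = 1
s8 (pos 8,9,10,11,12,13,14,15,24,25,26,27,28,29,30,31): 0⊕1⊕1⊕0⊕0⊕1⊕1⊕0⊕1⊕0⊕0⊕0⊕1⊕1⊕0⊕0 = 1
s16 (pos 16,17,18,19,20,21,22,23,24,25,26,27,28,29,30,31): 1⊕1⊕0⊕0⊕1⊕0⊕1⊕1⊕1⊕0⊕0⊕0⊕1⊕1⊕0⊕0 = 0
Syndrome s16…s1 = 01101 → error at position 13.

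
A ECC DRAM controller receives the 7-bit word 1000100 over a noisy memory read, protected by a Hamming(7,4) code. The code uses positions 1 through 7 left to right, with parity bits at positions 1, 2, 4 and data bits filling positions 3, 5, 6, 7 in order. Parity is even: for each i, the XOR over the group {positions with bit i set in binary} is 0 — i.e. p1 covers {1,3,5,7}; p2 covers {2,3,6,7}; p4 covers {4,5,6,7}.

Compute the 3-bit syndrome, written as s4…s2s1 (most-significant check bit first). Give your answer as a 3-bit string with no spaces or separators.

s1 (pos 1,3,5,7): 1⊕0⊕1⊕0 = 0
s2 (pos 2,3,6,7): 0⊕0⊕0⊕0 = 0
s4 (pos 4,5,6,7): 0⊕1⊕0⊕0 = 1
Syndrome s4…s1 = 100 → error at position 4.

100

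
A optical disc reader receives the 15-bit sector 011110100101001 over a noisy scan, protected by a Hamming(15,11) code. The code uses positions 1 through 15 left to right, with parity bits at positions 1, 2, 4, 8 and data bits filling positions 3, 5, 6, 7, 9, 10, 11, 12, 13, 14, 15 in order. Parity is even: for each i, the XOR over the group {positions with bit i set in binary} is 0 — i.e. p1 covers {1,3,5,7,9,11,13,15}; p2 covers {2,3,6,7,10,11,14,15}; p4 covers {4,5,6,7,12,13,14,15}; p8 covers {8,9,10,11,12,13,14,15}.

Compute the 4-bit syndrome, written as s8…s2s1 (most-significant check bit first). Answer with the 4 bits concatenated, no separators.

s1 (pos 1,3,5,7,9,11,13,15): 0⊕1⊕1⊕1⊕0⊕0⊕0⊕1 = 0
s2 (pos 2,3,6,7,10,11,14,15): 1⊕1⊕0⊕1⊕1⊕0⊕0⊕1 = 1
s4 (pos 4,5,6,7,12,13,14,15): 1⊕1⊕0⊕1⊕1⊕0⊕0⊕1 = 1
s8 (pos 8,9,10,11,12,13,14,15): 0⊕0⊕1⊕0⊕1⊕0⊕0⊕1 = 1
Syndrome s8…s1 = 1110 → error at position 14.

1110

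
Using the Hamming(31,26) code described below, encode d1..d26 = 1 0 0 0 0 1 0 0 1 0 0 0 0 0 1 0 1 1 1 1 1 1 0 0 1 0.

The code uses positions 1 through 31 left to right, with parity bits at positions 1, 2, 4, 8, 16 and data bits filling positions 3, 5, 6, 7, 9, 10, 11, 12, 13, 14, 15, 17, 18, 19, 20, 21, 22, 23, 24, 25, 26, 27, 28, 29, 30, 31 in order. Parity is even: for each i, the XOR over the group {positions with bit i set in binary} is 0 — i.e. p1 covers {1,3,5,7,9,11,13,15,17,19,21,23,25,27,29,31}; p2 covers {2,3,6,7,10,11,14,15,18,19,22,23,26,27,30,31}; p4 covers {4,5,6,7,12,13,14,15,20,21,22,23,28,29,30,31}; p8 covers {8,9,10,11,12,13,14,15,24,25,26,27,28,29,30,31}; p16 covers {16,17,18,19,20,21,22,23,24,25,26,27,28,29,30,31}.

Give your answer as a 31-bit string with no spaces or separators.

Place data at non-parity positions: p1 p2 1 p4 0 0 0 p8 0 1 0 0 1 0 0 p16 0 0 0 1 0 1 1 1 1 1 1 0 0 1 0
p1 (pos 1,3,5,7,9,11,13,15,17,19,21,23,25,27,29,31): XOR of data positions = 1⊕0⊕0⊕0⊕0⊕1⊕0⊕0⊕0⊕0⊕1⊕1⊕1⊕0⊕0 = 1
p2 (pos 2,3,6,7,10,11,14,15,18,19,22,23,26,27,30,31): XOR of data positions = 1⊕0⊕0⊕1⊕0⊕0⊕0⊕0⊕0⊕1⊕1⊕1⊕1⊕1⊕0 = 1
p4 (pos 4,5,6,7,12,13,14,15,20,21,22,23,28,29,30,31): XOR of data positions = 0⊕0⊕0⊕0⊕1⊕0⊕0⊕1⊕0⊕1⊕1⊕0⊕0⊕1⊕0 = 1
p8 (pos 8,9,10,11,12,13,14,15,24,25,26,27,28,29,30,31): XOR of data positions = 0⊕1⊕0⊕0⊕1⊕0⊕0⊕1⊕1⊕1⊕1⊕0⊕0⊕1⊕0 = 1
p16 (pos 16,17,18,19,20,21,22,23,24,25,26,27,28,29,30,31): XOR of data positions = 0⊕0⊕0⊕1⊕0⊕1⊕1⊕1⊕1⊕1⊕1⊕0⊕0⊕1⊕0 = 0
Codeword: 1111000101001000000101111110010

1111000101001000000101111110010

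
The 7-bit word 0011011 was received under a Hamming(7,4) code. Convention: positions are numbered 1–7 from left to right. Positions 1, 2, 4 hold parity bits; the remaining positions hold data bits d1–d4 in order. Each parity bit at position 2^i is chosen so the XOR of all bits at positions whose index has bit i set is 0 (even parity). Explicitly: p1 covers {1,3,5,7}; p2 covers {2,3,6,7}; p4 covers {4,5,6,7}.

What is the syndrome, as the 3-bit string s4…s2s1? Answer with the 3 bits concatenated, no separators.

s1 (pos 1,3,5,7): 0⊕1⊕0⊕1 = 0
s2 (pos 2,3,6,7): 0⊕1⊕1⊕1 = 1
s4 (pos 4,5,6,7): 1⊕0⊕1⊕1 = 1
Syndrome s4…s1 = 110 → error at position 6.

110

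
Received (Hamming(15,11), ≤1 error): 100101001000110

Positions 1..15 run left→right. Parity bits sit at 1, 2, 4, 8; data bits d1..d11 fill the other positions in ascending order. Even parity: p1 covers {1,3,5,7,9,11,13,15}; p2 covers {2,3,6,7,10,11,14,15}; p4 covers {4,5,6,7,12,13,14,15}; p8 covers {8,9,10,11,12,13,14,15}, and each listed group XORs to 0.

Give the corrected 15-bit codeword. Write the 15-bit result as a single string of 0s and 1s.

100101000000110

s1 (pos 1,3,5,7,9,11,13,15): 1⊕0⊕0⊕0⊕1⊕0⊕1⊕0 = 1
s2 (pos 2,3,6,7,10,11,14,15): 0⊕0⊕1⊕0⊕0⊕0⊕1⊕0 = 0
s4 (pos 4,5,6,7,12,13,14,15): 1⊕0⊕1⊕0⊕0⊕1⊕1⊕0 = 0
s8 (pos 8,9,10,11,12,13,14,15): 0⊕1⊕0⊕0⊕0⊕1⊕1⊕0 = 1
Syndrome s8…s1 = 1001 → error at position 9.
Flip position 9: 100101001000110 → 100101000000110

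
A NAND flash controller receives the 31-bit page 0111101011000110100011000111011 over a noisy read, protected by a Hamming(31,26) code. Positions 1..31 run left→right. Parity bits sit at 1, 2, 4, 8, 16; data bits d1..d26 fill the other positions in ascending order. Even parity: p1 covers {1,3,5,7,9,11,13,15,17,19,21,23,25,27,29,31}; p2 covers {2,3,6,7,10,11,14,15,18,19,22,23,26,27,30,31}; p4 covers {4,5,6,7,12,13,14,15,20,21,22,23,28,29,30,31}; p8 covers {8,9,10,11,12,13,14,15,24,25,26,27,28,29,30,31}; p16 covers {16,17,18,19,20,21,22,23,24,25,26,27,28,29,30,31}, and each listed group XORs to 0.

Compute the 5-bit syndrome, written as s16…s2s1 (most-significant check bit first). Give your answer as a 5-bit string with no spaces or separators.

01011

s1 (pos 1,3,5,7,9,11,13,15,17,19,21,23,25,27,29,31): 0⊕1⊕1⊕1⊕1⊕0⊕0⊕1⊕1⊕0⊕1⊕0⊕0⊕1⊕0⊕1 = 1
s2 (pos 2,3,6,7,10,11,14,15,18,19,22,23,26,27,30,31): 1⊕1⊕0⊕1⊕1⊕0⊕1⊕1⊕0⊕0⊕1⊕0⊕1⊕1⊕1⊕1 = 1
s4 (pos 4,5,6,7,12,13,14,15,20,21,22,23,28,29,30,31): 1⊕1⊕0⊕1⊕0⊕0⊕1⊕1⊕0⊕1⊕1⊕0⊕1⊕0⊕1⊕1 = 0
s8 (pos 8,9,10,11,12,13,14,15,24,25,26,27,28,29,30,31): 0⊕1⊕1⊕0⊕0⊕0⊕1⊕1⊕0⊕0⊕1⊕1⊕1⊕0⊕1⊕1 = 1
s16 (pos 16,17,18,19,20,21,22,23,24,25,26,27,28,29,30,31): 0⊕1⊕0⊕0⊕0⊕1⊕1⊕0⊕0⊕0⊕1⊕1⊕1⊕0⊕1⊕1 = 0
Syndrome s16…s1 = 01011 → error at position 11.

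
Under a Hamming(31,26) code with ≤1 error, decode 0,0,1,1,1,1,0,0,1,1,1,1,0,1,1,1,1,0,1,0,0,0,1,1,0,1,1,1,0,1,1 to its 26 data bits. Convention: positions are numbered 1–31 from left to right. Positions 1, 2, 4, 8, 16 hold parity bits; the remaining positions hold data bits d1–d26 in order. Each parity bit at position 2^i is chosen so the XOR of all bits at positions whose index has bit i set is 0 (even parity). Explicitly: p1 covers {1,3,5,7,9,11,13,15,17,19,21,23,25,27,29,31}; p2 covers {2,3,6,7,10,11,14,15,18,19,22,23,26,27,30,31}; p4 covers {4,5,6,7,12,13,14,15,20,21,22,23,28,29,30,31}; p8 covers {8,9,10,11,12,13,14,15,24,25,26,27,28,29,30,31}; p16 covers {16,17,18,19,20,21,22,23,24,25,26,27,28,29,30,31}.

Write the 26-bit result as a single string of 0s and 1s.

s1 (pos 1,3,5,7,9,11,13,15,17,19,21,23,25,27,29,31): 0⊕1⊕1⊕0⊕1⊕1⊕0⊕1⊕1⊕1⊕0⊕1⊕0⊕1⊕0⊕1 = 0
s2 (pos 2,3,6,7,10,11,14,15,18,19,22,23,26,27,30,31): 0⊕1⊕1⊕0⊕1⊕1⊕1⊕1⊕0⊕1⊕0⊕1⊕1⊕1⊕1⊕1 = 0
s4 (pos 4,5,6,7,12,13,14,15,20,21,22,23,28,29,30,31): 1⊕1⊕1⊕0⊕1⊕0⊕1⊕1⊕0⊕0⊕0⊕1⊕1⊕0⊕1⊕1 = 0
s8 (pos 8,9,10,11,12,13,14,15,24,25,26,27,28,29,30,31): 0⊕1⊕1⊕1⊕1⊕0⊕1⊕1⊕1⊕0⊕1⊕1⊕1⊕0⊕1⊕1 = 0
s16 (pos 16,17,18,19,20,21,22,23,24,25,26,27,28,29,30,31): 1⊕1⊕0⊕1⊕0⊕0⊕0⊕1⊕1⊕0⊕1⊕1⊕1⊕0⊕1⊕1 = 0
Syndrome s16…s1 = 00000 → no error.
Read data bits from positions 3,5,6,7,9,10,11,12,13,14,15,17,18,19,20,21,22,23,24,25,26,27,28,29,30,31: 11101111011101000110111011

11101111011101000110111011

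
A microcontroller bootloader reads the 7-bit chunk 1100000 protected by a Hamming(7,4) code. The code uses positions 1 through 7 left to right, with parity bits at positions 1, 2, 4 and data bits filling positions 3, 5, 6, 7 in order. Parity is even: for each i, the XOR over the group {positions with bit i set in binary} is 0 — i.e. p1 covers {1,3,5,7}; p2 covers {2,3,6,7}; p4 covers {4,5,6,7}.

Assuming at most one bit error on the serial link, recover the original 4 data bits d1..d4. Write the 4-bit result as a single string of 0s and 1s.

1000

s1 (pos 1,3,5,7): 1⊕0⊕0⊕0 = 1
s2 (pos 2,3,6,7): 1⊕0⊕0⊕0 = 1
s4 (pos 4,5,6,7): 0⊕0⊕0⊕0 = 0
Syndrome s4…s1 = 011 → error at position 3.
Flip position 3: 1100000 → 1110000
Read data bits from positions 3,5,6,7: 1000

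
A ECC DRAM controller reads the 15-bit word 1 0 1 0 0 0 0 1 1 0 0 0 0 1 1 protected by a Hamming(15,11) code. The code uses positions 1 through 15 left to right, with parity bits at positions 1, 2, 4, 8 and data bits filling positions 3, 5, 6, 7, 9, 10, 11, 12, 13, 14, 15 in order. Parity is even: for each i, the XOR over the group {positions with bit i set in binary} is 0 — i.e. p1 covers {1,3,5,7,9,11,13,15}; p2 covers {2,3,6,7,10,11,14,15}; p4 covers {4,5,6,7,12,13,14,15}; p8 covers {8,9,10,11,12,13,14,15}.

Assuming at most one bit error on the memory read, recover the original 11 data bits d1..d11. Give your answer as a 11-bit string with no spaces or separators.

10001000011

s1 (pos 1,3,5,7,9,11,13,15): 1⊕1⊕0⊕0⊕1⊕0⊕0⊕1 = 0
s2 (pos 2,3,6,7,10,11,14,15): 0⊕1⊕0⊕0⊕0⊕0⊕1⊕1 = 1
s4 (pos 4,5,6,7,12,13,14,15): 0⊕0⊕0⊕0⊕0⊕0⊕1⊕1 = 0
s8 (pos 8,9,10,11,12,13,14,15): 1⊕1⊕0⊕0⊕0⊕0⊕1⊕1 = 0
Syndrome s8…s1 = 0010 → error at position 2.
Flip position 2: 101000011000011 → 111000011000011
Read data bits from positions 3,5,6,7,9,10,11,12,13,14,15: 10001000011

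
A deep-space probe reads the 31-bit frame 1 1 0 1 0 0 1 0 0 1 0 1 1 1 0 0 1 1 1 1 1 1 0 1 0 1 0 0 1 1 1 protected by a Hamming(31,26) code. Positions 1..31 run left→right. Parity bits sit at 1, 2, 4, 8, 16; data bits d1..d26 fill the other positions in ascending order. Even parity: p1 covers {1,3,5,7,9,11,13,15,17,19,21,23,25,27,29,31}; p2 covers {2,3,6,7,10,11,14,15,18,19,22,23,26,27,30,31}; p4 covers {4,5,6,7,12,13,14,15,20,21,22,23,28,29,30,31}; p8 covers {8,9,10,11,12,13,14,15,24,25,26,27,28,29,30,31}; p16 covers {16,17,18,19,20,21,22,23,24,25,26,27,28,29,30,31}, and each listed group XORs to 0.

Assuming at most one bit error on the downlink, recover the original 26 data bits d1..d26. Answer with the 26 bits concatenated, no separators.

00010101110111111010101111

s1 (pos 1,3,5,7,9,11,13,15,17,19,21,23,25,27,29,31): 1⊕0⊕0⊕1⊕0⊕0⊕1⊕0⊕1⊕1⊕1⊕0⊕0⊕0⊕1⊕1 = 0
s2 (pos 2,3,6,7,10,11,14,15,18,19,22,23,26,27,30,31): 1⊕0⊕0⊕1⊕1⊕0⊕1⊕0⊕1⊕1⊕1⊕0⊕1⊕0⊕1⊕1 = 0
s4 (pos 4,5,6,7,12,13,14,15,20,21,22,23,28,29,30,31): 1⊕0⊕0⊕1⊕1⊕1⊕1⊕0⊕1⊕1⊕1⊕0⊕0⊕1⊕1⊕1 = 1
s8 (pos 8,9,10,11,12,13,14,15,24,25,26,27,28,29,30,31): 0⊕0⊕1⊕0⊕1⊕1⊕1⊕0⊕1⊕0⊕1⊕0⊕0⊕1⊕1⊕1 = 1
s16 (pos 16,17,18,19,20,21,22,23,24,25,26,27,28,29,30,31): 0⊕1⊕1⊕1⊕1⊕1⊕1⊕0⊕1⊕0⊕1⊕0⊕0⊕1⊕1⊕1 = 1
Syndrome s16…s1 = 11100 → error at position 28.
Flip position 28: 1101001001011100111111010100111 → 1101001001011100111111010101111
Read data bits from positions 3,5,6,7,9,10,11,12,13,14,15,17,18,19,20,21,22,23,24,25,26,27,28,29,30,31: 00010101110111111010101111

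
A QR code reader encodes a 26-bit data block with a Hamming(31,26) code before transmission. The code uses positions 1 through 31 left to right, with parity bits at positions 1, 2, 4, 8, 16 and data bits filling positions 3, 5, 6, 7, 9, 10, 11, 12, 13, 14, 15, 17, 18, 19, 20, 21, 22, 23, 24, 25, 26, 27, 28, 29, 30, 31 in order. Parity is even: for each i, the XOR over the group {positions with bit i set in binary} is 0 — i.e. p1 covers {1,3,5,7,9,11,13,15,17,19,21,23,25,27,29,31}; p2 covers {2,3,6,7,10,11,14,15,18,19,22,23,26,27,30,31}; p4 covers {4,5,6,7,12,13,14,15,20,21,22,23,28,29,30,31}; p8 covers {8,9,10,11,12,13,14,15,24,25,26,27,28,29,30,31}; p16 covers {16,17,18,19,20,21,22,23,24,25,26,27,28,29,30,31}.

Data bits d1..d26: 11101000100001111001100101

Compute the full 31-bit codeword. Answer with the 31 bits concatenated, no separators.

1010110010001000001111001100101

Place data at non-parity positions: p1 p2 1 p4 1 1 0 p8 1 0 0 0 1 0 0 p16 0 0 1 1 1 1 0 0 1 1 0 0 1 0 1
p1 (pos 1,3,5,7,9,11,13,15,17,19,21,23,25,27,29,31): XOR of data positions = 1⊕1⊕0⊕1⊕0⊕1⊕0⊕0⊕1⊕1⊕0⊕1⊕0⊕1⊕1 = 1
p2 (pos 2,3,6,7,10,11,14,15,18,19,22,23,26,27,30,31): XOR of data positions = 1⊕1⊕0⊕0⊕0⊕0⊕0⊕0⊕1⊕1⊕0⊕1⊕0⊕0⊕1 = 0
p4 (pos 4,5,6,7,12,13,14,15,20,21,22,23,28,29,30,31): XOR of data positions = 1⊕1⊕0⊕0⊕1⊕0⊕0⊕1⊕1⊕1⊕0⊕0⊕1⊕0⊕1 = 0
p8 (pos 8,9,10,11,12,13,14,15,24,25,26,27,28,29,30,31): XOR of data positions = 1⊕0⊕0⊕0⊕1⊕0⊕0⊕0⊕1⊕1⊕0⊕0⊕1⊕0⊕1 = 0
p16 (pos 16,17,18,19,20,21,22,23,24,25,26,27,28,29,30,31): XOR of data positions = 0⊕0⊕1⊕1⊕1⊕1⊕0⊕0⊕1⊕1⊕0⊕0⊕1⊕0⊕1 = 0
Codeword: 1010110010001000001111001100101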